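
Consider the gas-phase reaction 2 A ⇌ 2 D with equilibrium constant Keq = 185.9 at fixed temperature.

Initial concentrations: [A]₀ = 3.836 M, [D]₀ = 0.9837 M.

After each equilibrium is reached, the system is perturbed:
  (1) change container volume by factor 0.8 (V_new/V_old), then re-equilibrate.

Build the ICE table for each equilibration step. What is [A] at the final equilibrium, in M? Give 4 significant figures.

Q₀ = 0.06576 vs Keq = 185.9 ⇒ Q<K, forward
Step 1:
                    A           D
  I             3.836      0.9837
  C            -3.507       3.507
  E            0.3293        4.49
  solve Keq expr → x = 1.753; check Q = 185.9
Then change container volume by factor 0.8 (V_new/V_old).
Step 2:
                    A           D
  I            0.4117       5.613
  C                 0           0
  E            0.4117       5.613
  solve Keq expr → x = 0; check Q = 185.9

[A]_eq = 0.4117 M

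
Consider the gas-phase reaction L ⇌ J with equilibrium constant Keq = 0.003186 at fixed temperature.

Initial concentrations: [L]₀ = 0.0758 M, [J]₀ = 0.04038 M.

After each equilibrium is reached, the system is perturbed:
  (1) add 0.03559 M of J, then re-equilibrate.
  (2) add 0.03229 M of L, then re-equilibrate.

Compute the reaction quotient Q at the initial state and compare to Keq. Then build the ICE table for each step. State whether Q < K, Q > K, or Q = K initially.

Q₀ = 0.5327 vs Keq = 0.003186 ⇒ Q>K, reverse
Step 1:
                   L          J
  init        0.0758    0.04038
  Δ          0.04001   -0.04001
  eq          0.1158 3.6897e-04
  solve Keq expr → x = -0.04001; check Q = 0.003186
Then add 0.03559 M of J.
Step 2:
                   L          J
  init        0.1158    0.03596
  Δ          0.03548   -0.03548
  eq          0.1513 4.8200e-04
  solve Keq expr → x = -0.03548; check Q = 0.003186
Then add 0.03229 M of L.
Step 3:
                   L          J
  init        0.1836 4.8200e-04
  Δ       -1.0255e-04 1.0255e-04
  eq          0.1835 5.8455e-04
  solve Keq expr → x = 1.0255e-04; check Q = 0.003186

Q₀ = 0.5327; Q > K (proceeds reverse)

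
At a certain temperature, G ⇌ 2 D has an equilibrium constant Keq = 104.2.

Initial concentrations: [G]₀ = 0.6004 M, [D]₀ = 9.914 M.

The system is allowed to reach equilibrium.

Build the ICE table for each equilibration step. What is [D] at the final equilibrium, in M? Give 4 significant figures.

[D]_eq = 9.414 M

Q₀ = 163.7 vs Keq = 104.2 ⇒ Q>K, reverse
Step 1:
                    G           D
  I            0.6004       9.914
  C            0.2501     -0.5002
  E            0.8505       9.414
  solve Keq expr → x = -0.2501; check Q = 104.2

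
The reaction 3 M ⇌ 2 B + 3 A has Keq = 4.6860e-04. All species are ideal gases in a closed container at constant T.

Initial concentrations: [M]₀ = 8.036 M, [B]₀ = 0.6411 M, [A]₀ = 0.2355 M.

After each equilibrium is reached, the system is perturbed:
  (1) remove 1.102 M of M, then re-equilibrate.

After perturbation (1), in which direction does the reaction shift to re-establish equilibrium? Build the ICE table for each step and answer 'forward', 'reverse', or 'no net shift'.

Q₀ = 1.0344e-05 vs Keq = 4.6860e-04 ⇒ Q<K, forward
Step 1:
                    M           B           A
  I             8.036      0.6411      0.2355
  C           -0.3979      0.2653      0.3979
  E             7.638      0.9064      0.6334
  solve Keq expr → x = 0.1326; check Q = 4.6860e-04
Then remove 1.102 M of M.
Step 2:
                    M           B           A
  I             6.536      0.9064      0.6334
  C           0.06705     -0.0447    -0.06705
  E             6.603      0.8617      0.5664
  solve Keq expr → x = -0.02235; check Q = 4.6860e-04

Direction: reverse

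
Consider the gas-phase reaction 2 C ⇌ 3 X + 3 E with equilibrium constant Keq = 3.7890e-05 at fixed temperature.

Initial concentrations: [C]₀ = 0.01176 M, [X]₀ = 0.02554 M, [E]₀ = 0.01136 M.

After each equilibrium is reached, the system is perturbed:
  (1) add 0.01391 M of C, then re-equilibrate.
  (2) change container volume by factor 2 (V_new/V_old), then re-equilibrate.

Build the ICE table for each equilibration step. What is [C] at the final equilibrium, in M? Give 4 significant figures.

Q₀ = 1.7660e-07 vs Keq = 3.7890e-05 ⇒ Q<K, forward
Step 1:
                   C          X          E
  init       0.01176    0.02554    0.01136
  Δ        -0.007722    0.01158    0.01158
  eq        0.004038    0.03712    0.02294
  solve Keq expr → x = 0.003861; check Q = 3.7890e-05
Then add 0.01391 M of C.
Step 2:
                   C          X          E
  init       0.01795    0.03712    0.02294
  Δ        -0.007284    0.01093    0.01093
  eq         0.01066    0.04805    0.03387
  solve Keq expr → x = 0.003642; check Q = 3.7890e-05
Then change container volume by factor 2 (V_new/V_old).
Step 3:
                   C          X          E
  init      0.005332    0.02402    0.01693
  Δ        -0.002915   0.004372   0.004372
  eq        0.002418     0.0284    0.02131
  solve Keq expr → x = 0.001457; check Q = 3.7890e-05

[C]_eq = 0.002418 M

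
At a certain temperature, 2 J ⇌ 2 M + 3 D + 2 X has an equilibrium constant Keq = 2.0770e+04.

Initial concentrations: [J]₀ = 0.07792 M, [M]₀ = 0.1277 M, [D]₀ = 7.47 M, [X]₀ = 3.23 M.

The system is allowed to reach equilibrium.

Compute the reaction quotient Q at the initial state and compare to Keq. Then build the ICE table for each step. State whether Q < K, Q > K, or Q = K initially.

Q₀ = 1.1680e+04; Q < K (proceeds forward)

Q₀ = 1.1680e+04 vs Keq = 2.0770e+04 ⇒ Q<K, forward
Step 1:
                  J         M         D         X
  I         0.07792    0.1277      7.47      3.23
  C        -0.01302   0.01302   0.01953   0.01302
  E          0.0649    0.1407      7.49     3.243
  solve Keq expr → x = 0.006509; check Q = 2.0770e+04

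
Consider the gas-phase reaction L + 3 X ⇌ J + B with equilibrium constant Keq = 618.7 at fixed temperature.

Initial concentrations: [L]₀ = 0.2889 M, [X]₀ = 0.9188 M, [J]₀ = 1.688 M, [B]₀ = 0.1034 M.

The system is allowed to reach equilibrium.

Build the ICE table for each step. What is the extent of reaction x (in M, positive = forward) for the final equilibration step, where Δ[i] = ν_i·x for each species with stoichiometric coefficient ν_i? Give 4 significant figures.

Q₀ = 0.7789 vs Keq = 618.7 ⇒ Q<K, forward
Step 1:
                  L         X         J         B
  I          0.2889    0.9188     1.688    0.1034
  C         -0.2233     -0.67    0.2233    0.2233
  E         0.06556    0.2488     1.911    0.3267
  solve Keq expr → x = 0.2233; check Q = 618.7

x = 0.2233 M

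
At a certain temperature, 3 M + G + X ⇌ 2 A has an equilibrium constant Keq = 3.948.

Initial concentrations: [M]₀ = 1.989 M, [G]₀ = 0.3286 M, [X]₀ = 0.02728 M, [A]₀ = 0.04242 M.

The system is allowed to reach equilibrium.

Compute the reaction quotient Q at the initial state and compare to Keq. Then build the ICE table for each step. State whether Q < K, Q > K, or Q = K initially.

Q₀ = 0.02551 vs Keq = 3.948 ⇒ Q<K, forward
Step 1:
                    M           G           X           A
  init          1.989      0.3286     0.02728     0.04242
  Δ           -0.0786     -0.0262     -0.0262      0.0524
  eq             1.91      0.3024     0.00108     0.09482
  solve Keq expr → x = 0.0262; check Q = 3.948

Q₀ = 0.02551; Q < K (proceeds forward)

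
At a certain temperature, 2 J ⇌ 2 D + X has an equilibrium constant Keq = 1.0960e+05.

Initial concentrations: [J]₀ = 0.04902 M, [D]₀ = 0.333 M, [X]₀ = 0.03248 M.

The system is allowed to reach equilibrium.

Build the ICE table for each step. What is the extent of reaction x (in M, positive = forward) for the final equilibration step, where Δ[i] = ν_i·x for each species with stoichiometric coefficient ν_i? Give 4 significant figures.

Q₀ = 1.499 vs Keq = 1.0960e+05 ⇒ Q<K, forward
Step 1:
                  J         D         X
  init      0.04902     0.333   0.03248
  Δ        -0.04875   0.04875   0.02437
  eq      2.7494e-04    0.3817   0.05685
  solve Keq expr → x = 0.02437; check Q = 1.0960e+05

x = 0.02437 M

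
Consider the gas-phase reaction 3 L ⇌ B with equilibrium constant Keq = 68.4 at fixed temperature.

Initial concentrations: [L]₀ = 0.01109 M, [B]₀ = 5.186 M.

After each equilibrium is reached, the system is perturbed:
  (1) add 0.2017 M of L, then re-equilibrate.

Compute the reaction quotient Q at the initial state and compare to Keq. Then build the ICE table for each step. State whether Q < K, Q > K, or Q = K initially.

Q₀ = 3.8022e+06; Q > K (proceeds reverse)

Q₀ = 3.8022e+06 vs Keq = 68.4 ⇒ Q>K, reverse
Step 1:
                  L         B
  Initial   0.01109     5.186
  Change     0.4084   -0.1361
  Equil      0.4195      5.05
  solve Keq expr → x = -0.1361; check Q = 68.4
Then add 0.2017 M of L.
Step 2:
                  L         B
  Initial    0.6212      5.05
  Change    -0.1999   0.06662
  Equil      0.4213     5.116
  solve Keq expr → x = 0.06662; check Q = 68.4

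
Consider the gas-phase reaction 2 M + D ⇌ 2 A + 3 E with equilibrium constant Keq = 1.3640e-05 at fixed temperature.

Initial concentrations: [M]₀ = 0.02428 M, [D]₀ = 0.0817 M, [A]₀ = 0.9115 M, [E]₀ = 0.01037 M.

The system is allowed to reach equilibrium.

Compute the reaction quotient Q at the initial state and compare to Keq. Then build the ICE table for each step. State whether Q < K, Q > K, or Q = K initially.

Q₀ = 0.01924; Q > K (proceeds reverse)

Q₀ = 0.01924 vs Keq = 1.3640e-05 ⇒ Q>K, reverse
Step 1:
                    M           D           A           E
  I           0.02428      0.0817      0.9115     0.01037
  C          0.006184    0.003092   -0.006184   -0.009276
  E           0.03046     0.08479      0.9053    0.001094
  solve Keq expr → x = -0.003092; check Q = 1.3640e-05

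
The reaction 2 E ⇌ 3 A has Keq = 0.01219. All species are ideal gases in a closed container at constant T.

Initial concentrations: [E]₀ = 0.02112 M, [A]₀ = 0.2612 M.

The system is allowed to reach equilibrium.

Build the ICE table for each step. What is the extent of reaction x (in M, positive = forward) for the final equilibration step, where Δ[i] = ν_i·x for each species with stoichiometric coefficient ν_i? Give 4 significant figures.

Q₀ = 39.95 vs Keq = 0.01219 ⇒ Q>K, reverse
Step 1:
                  E         A
  init      0.02112    0.2612
  Δ          0.1305   -0.1958
  eq         0.1516   0.06544
  solve Keq expr → x = -0.06525; check Q = 0.01219

x = -0.06525 M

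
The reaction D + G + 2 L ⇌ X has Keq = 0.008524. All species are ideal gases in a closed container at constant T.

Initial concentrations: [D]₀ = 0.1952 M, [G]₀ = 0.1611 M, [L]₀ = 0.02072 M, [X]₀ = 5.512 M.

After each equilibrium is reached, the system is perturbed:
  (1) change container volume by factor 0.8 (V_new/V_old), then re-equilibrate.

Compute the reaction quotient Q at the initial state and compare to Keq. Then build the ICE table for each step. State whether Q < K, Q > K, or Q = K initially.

Q₀ = 4.0828e+05 vs Keq = 0.008524 ⇒ Q>K, reverse
Step 1:
                   D          G          L          X
  Initial     0.1952     0.1611    0.02072      5.512
  Change       2.873      2.873      5.746     -2.873
  Equil        3.068      3.034      5.767      2.639
  solve Keq expr → x = -2.873; check Q = 0.008524
Then change container volume by factor 0.8 (V_new/V_old).
Step 2:
                   D          G          L          X
  Initial      3.835      3.793      7.208      3.299
  Change     -0.4658    -0.4658    -0.9317     0.4658
  Equil        3.369      3.327      6.277      3.765
  solve Keq expr → x = 0.4658; check Q = 0.008524

Q₀ = 4.0828e+05; Q > K (proceeds reverse)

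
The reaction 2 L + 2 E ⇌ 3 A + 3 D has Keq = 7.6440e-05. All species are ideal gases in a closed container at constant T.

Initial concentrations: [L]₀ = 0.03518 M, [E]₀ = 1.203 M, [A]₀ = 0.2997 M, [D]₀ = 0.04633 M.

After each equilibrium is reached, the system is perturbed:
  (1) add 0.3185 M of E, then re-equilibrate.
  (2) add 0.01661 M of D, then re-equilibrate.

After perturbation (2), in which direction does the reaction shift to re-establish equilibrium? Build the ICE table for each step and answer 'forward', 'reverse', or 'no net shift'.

Q₀ = 0.001495 vs Keq = 7.6440e-05 ⇒ Q>K, reverse
Step 1:
                   L          E          A          D
  Initial    0.03518      1.203     0.2997    0.04633
  Change     0.01504    0.01504   -0.02256   -0.02256
  Equil      0.05022      1.218     0.2771    0.02377
  solve Keq expr → x = -0.007519; check Q = 7.6440e-05
Then add 0.3185 M of E.
Step 2:
                   L          E          A          D
  Initial    0.05022      1.537     0.2771    0.02377
  Change   -0.001964  -0.001964   0.002946   0.002946
  Equil      0.04825      1.535     0.2801    0.02672
  solve Keq expr → x = 9.8208e-04; check Q = 7.6440e-05
Then add 0.01661 M of D.
Step 3:
                   L          E          A          D
  Initial    0.04825      1.535     0.2801    0.04333
  Change    0.008146   0.008146   -0.01222   -0.01222
  Equil       0.0564      1.543     0.2679    0.03111
  solve Keq expr → x = -0.004073; check Q = 7.6440e-05

Direction: reverse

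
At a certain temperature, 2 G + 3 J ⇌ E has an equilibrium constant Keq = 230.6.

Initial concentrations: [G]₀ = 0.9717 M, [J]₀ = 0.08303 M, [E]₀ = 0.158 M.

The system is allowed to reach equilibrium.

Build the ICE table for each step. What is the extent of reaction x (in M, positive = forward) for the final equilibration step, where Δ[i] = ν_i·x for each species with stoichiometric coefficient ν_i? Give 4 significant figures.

x = -0.002062 M

Q₀ = 292.3 vs Keq = 230.6 ⇒ Q>K, reverse
Step 1:
                  G         J         E
  Initial    0.9717   0.08303     0.158
  Change   0.004125  0.006187 -0.002062
  Equil      0.9758   0.08922    0.1559
  solve Keq expr → x = -0.002062; check Q = 230.6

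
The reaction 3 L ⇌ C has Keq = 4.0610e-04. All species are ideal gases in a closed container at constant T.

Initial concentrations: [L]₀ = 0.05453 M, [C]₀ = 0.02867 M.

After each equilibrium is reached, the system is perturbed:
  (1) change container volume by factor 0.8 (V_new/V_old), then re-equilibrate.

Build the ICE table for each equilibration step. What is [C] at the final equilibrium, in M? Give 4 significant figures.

[C]_eq = 2.2015e-06 M

Q₀ = 176.8 vs Keq = 4.0610e-04 ⇒ Q>K, reverse
Step 1:
                  L         C
  Initial   0.05453   0.02867
  Change    0.08601  -0.02867
  Equil      0.1405 1.1272e-06
  solve Keq expr → x = -0.02867; check Q = 4.0610e-04
Then change container volume by factor 0.8 (V_new/V_old).
Step 2:
                  L         C
  Initial    0.1757 1.4090e-06
  Change  -2.3774e-06 7.9247e-07
  Equil      0.1757 2.2015e-06
  solve Keq expr → x = 7.9247e-07; check Q = 4.0610e-04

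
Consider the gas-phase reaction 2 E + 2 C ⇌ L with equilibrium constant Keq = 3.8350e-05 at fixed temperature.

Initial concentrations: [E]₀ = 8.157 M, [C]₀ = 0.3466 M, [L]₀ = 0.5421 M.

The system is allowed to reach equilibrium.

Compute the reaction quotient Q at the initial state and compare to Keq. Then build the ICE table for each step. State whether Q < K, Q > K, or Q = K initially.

Q₀ = 0.06782 vs Keq = 3.8350e-05 ⇒ Q>K, reverse
Step 1:
                    E           C           L
  init          8.157      0.3466      0.5421
  Δ             1.071       1.071     -0.5355
  eq            9.228       1.418    0.006564
  solve Keq expr → x = -0.5355; check Q = 3.8350e-05

Q₀ = 0.06782; Q > K (proceeds reverse)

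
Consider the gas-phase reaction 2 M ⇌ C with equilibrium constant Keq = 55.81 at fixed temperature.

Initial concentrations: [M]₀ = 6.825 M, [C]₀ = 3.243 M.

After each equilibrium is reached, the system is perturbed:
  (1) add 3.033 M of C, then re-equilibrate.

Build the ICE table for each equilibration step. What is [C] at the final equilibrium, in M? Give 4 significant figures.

[C]_eq = 9.482 M

Q₀ = 0.06962 vs Keq = 55.81 ⇒ Q<K, forward
Step 1:
                  M         C
  init        6.825     3.243
  Δ          -6.484     3.242
  eq         0.3409     6.485
  solve Keq expr → x = 3.242; check Q = 55.81
Then add 3.033 M of C.
Step 2:
                  M         C
  init       0.3409     9.518
  Δ         0.07132  -0.03566
  eq         0.4122     9.482
  solve Keq expr → x = -0.03566; check Q = 55.81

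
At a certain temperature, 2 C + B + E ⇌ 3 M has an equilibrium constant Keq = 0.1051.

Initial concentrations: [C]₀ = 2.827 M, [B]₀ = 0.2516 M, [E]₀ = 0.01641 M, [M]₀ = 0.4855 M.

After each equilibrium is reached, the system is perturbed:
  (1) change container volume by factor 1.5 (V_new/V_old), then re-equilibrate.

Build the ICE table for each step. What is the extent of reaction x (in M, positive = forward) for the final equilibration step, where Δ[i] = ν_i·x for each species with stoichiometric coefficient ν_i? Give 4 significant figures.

x = -0.00555 M

Q₀ = 3.468 vs Keq = 0.1051 ⇒ Q>K, reverse
Step 1:
                  C         B         E         M
  init        2.827    0.2516   0.01641    0.4855
  Δ          0.1314   0.06572   0.06572   -0.1972
  eq          2.958    0.3173   0.08213    0.2883
  solve Keq expr → x = -0.06572; check Q = 0.1051
Then change container volume by factor 1.5 (V_new/V_old).
Step 2:
                  C         B         E         M
  init        1.972    0.2115   0.05475    0.1922
  Δ          0.0111   0.00555   0.00555  -0.01665
  eq          1.983    0.2171    0.0603    0.1756
  solve Keq expr → x = -0.00555; check Q = 0.1051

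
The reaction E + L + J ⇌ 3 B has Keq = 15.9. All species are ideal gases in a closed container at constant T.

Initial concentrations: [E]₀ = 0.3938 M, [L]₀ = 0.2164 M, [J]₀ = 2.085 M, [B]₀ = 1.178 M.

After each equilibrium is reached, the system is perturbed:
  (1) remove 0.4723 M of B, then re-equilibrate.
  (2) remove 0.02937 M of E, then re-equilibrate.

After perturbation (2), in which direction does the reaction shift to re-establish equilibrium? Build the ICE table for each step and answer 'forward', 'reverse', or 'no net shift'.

Direction: reverse

Q₀ = 9.2 vs Keq = 15.9 ⇒ Q<K, forward
Step 1:
                  E         L         J         B
  Initial    0.3938    0.2164     2.085     1.178
  Change   -0.03529  -0.03529  -0.03529    0.1059
  Equil      0.3585    0.1811      2.05     1.284
  solve Keq expr → x = 0.03529; check Q = 15.9
Then remove 0.4723 M of B.
Step 2:
                  E         L         J         B
  Initial    0.3585    0.1811      2.05    0.8116
  Change   -0.06747  -0.06747  -0.06747    0.2024
  Equil       0.291    0.1136     1.982     1.014
  solve Keq expr → x = 0.06747; check Q = 15.9
Then remove 0.02937 M of E.
Step 3:
                  E         L         J         B
  Initial    0.2617    0.1136     1.982     1.014
  Change   0.004869  0.004869  0.004869  -0.01461
  Equil      0.2665    0.1185     1.987    0.9994
  solve Keq expr → x = -0.004869; check Q = 15.9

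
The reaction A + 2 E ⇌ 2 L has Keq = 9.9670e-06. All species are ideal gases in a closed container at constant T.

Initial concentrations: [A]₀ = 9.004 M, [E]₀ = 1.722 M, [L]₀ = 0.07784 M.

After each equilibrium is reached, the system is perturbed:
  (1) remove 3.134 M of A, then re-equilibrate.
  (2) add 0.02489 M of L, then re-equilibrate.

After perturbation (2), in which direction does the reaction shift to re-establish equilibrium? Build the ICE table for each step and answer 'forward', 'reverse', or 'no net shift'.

Q₀ = 2.2694e-04 vs Keq = 9.9670e-06 ⇒ Q>K, reverse
Step 1:
                  A         E         L
  I           9.004     1.722   0.07784
  C         0.03046   0.06092  -0.06092
  E           9.034     1.783   0.01692
  solve Keq expr → x = -0.03046; check Q = 9.9670e-06
Then remove 3.134 M of A.
Step 2:
                  A         E         L
  I             5.9     1.783   0.01692
  C         0.00161  0.003219 -0.003219
  E           5.902     1.786    0.0137
  solve Keq expr → x = -0.00161; check Q = 9.9670e-06
Then add 0.02489 M of L.
Step 3:
                  A         E         L
  I           5.902     1.786   0.03859
  C         0.01234   0.02469  -0.02469
  E           5.914     1.811    0.0139
  solve Keq expr → x = -0.01234; check Q = 9.9670e-06

Direction: reverse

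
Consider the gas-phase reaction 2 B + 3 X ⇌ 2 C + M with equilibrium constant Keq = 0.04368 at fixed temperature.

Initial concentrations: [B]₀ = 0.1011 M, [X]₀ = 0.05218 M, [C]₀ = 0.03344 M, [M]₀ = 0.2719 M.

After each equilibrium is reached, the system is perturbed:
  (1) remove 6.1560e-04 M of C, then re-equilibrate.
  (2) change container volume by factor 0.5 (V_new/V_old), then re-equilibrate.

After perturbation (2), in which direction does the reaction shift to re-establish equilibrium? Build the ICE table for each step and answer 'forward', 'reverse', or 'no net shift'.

Q₀ = 209.4 vs Keq = 0.04368 ⇒ Q>K, reverse
Step 1:
                    B           X           C           M
  I            0.1011     0.05218     0.03344      0.2719
  C           0.03171     0.04757    -0.03171    -0.01586
  E            0.1328     0.09975    0.001728       0.256
  solve Keq expr → x = -0.01586; check Q = 0.04368
Then remove 6.1560e-04 M of C.
Step 2:
                    B           X           C           M
  I            0.1328     0.09975    0.001113       0.256
  C       -5.8440e-04 -8.7660e-04  5.8440e-04  2.9220e-04
  E            0.1322     0.09887    0.001697      0.2563
  solve Keq expr → x = 2.9220e-04; check Q = 0.04368
Then change container volume by factor 0.5 (V_new/V_old).
Step 3:
                    B           X           C           M
  I            0.2645      0.1977    0.003394      0.5127
  C         -0.003072   -0.004608    0.003072    0.001536
  E            0.2614      0.1931    0.006466      0.5142
  solve Keq expr → x = 0.001536; check Q = 0.04368

Direction: forward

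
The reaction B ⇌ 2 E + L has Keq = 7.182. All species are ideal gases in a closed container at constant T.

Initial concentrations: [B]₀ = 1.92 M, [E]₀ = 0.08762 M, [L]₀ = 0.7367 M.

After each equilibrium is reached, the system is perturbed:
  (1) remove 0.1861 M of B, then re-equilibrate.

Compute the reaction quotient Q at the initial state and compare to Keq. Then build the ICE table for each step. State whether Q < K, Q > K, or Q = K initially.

Q₀ = 0.002946 vs Keq = 7.182 ⇒ Q<K, forward
Step 1:
                    B           E           L
  I              1.92     0.08762      0.7367
  C           -0.9623       1.925      0.9623
  E            0.9577       2.012       1.699
  solve Keq expr → x = 0.9623; check Q = 7.182
Then remove 0.1861 M of B.
Step 2:
                    B           E           L
  I            0.7716       2.012       1.699
  C           0.05547     -0.1109    -0.05547
  E            0.8271       1.901       1.643
  solve Keq expr → x = -0.05547; check Q = 7.182

Q₀ = 0.002946; Q < K (proceeds forward)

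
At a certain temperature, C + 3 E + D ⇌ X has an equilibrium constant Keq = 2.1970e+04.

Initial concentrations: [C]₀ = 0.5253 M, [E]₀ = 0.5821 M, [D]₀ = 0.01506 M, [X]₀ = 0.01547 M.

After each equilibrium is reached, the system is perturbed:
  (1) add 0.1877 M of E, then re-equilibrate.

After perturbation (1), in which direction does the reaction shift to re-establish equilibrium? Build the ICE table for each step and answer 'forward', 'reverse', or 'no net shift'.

Q₀ = 9.914 vs Keq = 2.1970e+04 ⇒ Q<K, forward
Step 1:
                  C         E         D         X
  init       0.5253    0.5821   0.01506   0.01547
  Δ        -0.01504  -0.04513  -0.01504   0.01504
  eq         0.5103     0.537 1.7579e-05   0.03051
  solve Keq expr → x = 0.01504; check Q = 2.1970e+04
Then add 0.1877 M of E.
Step 2:
                  C         E         D         X
  init       0.5103    0.7247 1.7579e-05   0.03051
  Δ       -1.0424e-05 -3.1271e-05 -1.0424e-05 1.0424e-05
  eq         0.5102    0.7246 7.1556e-06   0.03052
  solve Keq expr → x = 1.0424e-05; check Q = 2.1970e+04

Direction: forward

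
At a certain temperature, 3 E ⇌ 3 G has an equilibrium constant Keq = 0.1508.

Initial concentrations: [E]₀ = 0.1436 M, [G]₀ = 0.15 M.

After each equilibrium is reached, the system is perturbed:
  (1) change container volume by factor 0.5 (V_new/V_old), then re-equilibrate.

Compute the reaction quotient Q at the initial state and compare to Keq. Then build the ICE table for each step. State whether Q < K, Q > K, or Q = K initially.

Q₀ = 1.14; Q > K (proceeds reverse)

Q₀ = 1.14 vs Keq = 0.1508 ⇒ Q>K, reverse
Step 1:
                    E           G
  I            0.1436        0.15
  C           0.04801    -0.04801
  E            0.1916       0.102
  solve Keq expr → x = -0.016; check Q = 0.1508
Then change container volume by factor 0.5 (V_new/V_old).
Step 2:
                    E           G
  I            0.3832       0.204
  C                 0           0
  E            0.3832       0.204
  solve Keq expr → x = 0; check Q = 0.1508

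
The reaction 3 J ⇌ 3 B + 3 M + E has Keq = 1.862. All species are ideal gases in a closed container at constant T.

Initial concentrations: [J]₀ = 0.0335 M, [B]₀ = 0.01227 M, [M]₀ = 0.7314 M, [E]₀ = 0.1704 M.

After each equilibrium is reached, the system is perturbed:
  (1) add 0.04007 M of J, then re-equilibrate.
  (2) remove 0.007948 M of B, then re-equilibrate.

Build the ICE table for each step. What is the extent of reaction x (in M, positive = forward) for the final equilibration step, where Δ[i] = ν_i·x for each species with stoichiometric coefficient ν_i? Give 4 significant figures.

x = 6.8702e-04 M

Q₀ = 0.003276 vs Keq = 1.862 ⇒ Q<K, forward
Step 1:
                   J          B          M          E
  Initial     0.0335    0.01227     0.7314     0.1704
  Change    -0.02178    0.02178    0.02178    0.00726
  Equil      0.01172    0.03405     0.7532     0.1777
  solve Keq expr → x = 0.00726; check Q = 1.862
Then add 0.04007 M of J.
Step 2:
                   J          B          M          E
  Initial    0.05179    0.03405     0.7532     0.1777
  Change    -0.02889    0.02889    0.02889   0.009632
  Equil      0.02289    0.06295     0.7821     0.1873
  solve Keq expr → x = 0.009632; check Q = 1.862
Then remove 0.007948 M of B.
Step 3:
                   J          B          M          E
  Initial    0.02289      0.055     0.7821     0.1873
  Change   -0.002061   0.002061   0.002061 6.8702e-04
  Equil      0.02083    0.05706     0.7841      0.188
  solve Keq expr → x = 6.8702e-04; check Q = 1.862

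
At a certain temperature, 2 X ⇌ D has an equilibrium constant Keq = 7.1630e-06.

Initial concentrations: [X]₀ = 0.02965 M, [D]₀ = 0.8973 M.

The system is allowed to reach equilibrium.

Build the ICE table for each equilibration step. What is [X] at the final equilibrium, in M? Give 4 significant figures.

[X]_eq = 1.824 M

Q₀ = 1021 vs Keq = 7.1630e-06 ⇒ Q>K, reverse
Step 1:
                   X          D
  Initial    0.02965     0.8973
  Change       1.795    -0.8973
  Equil        1.824 2.3836e-05
  solve Keq expr → x = -0.8973; check Q = 7.1630e-06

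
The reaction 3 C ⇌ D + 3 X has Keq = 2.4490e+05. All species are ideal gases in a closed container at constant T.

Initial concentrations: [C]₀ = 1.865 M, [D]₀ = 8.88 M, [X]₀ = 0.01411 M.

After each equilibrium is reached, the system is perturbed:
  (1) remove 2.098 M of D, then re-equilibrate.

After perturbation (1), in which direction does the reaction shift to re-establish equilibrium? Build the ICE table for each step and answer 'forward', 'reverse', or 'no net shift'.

Direction: forward

Q₀ = 3.8455e-06 vs Keq = 2.4490e+05 ⇒ Q<K, forward
Step 1:
                  C         D         X
  Initial     1.865      8.88   0.01411
  Change     -1.804    0.6012     1.804
  Equil     0.06149     9.481     1.818
  solve Keq expr → x = 0.6012; check Q = 2.4490e+05
Then remove 2.098 M of D.
Step 2:
                  C         D         X
  Initial   0.06149     7.383     1.818
  Change  -0.004766  0.001589  0.004766
  Equil     0.05672     7.385     1.822
  solve Keq expr → x = 0.001589; check Q = 2.4490e+05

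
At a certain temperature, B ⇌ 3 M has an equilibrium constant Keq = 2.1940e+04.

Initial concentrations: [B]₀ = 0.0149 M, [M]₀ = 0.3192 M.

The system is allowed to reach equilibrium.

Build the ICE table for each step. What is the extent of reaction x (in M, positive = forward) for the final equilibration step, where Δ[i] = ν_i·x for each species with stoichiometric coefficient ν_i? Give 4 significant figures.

Q₀ = 2.183 vs Keq = 2.1940e+04 ⇒ Q<K, forward
Step 1:
                    B           M
  Initial      0.0149      0.3192
  Change      -0.0149     0.04469
  Equil    2.1963e-06      0.3639
  solve Keq expr → x = 0.0149; check Q = 2.1940e+04

x = 0.0149 M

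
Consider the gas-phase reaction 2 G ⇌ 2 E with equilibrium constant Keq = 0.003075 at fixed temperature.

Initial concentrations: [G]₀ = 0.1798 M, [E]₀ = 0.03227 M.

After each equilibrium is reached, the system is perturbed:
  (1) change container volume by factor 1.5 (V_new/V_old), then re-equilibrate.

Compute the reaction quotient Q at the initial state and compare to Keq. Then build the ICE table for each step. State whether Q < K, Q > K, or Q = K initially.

Q₀ = 0.03221; Q > K (proceeds reverse)

Q₀ = 0.03221 vs Keq = 0.003075 ⇒ Q>K, reverse
Step 1:
                  G         E
  I          0.1798   0.03227
  C         0.02113  -0.02113
  E          0.2009   0.01114
  solve Keq expr → x = -0.01056; check Q = 0.003075
Then change container volume by factor 1.5 (V_new/V_old).
Step 2:
                  G         E
  I           0.134  0.007428
  C               0         0
  E           0.134  0.007428
  solve Keq expr → x = 0; check Q = 0.003075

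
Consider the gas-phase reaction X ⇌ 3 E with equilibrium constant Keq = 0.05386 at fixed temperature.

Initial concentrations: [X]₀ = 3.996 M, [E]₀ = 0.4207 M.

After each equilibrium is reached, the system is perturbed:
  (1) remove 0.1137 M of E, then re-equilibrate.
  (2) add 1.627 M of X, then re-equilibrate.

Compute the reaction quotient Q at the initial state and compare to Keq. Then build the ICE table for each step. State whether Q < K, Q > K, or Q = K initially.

Q₀ = 0.01863 vs Keq = 0.05386 ⇒ Q<K, forward
Step 1:
                   X          E
  I            3.996     0.4207
  C         -0.05855     0.1756
  E            3.937     0.5963
  solve Keq expr → x = 0.05855; check Q = 0.05386
Then remove 0.1137 M of E.
Step 2:
                   X          E
  I            3.937     0.4826
  C         -0.03727     0.1118
  E              3.9     0.5945
  solve Keq expr → x = 0.03727; check Q = 0.05386
Then add 1.627 M of X.
Step 3:
                   X          E
  I            5.527     0.5945
  C          -0.0241    0.07229
  E            5.503     0.6667
  solve Keq expr → x = 0.0241; check Q = 0.05386

Q₀ = 0.01863; Q < K (proceeds forward)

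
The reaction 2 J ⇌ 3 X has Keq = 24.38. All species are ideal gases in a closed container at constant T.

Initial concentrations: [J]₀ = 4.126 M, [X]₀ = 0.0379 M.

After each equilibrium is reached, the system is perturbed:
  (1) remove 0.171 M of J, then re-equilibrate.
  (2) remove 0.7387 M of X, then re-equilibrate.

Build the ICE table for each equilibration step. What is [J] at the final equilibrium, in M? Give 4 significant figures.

[J]_eq = 1.248 M

Q₀ = 3.1979e-06 vs Keq = 24.38 ⇒ Q<K, forward
Step 1:
                  J         X
  I           4.126    0.0379
  C           -2.57     3.855
  E           1.556     3.893
  solve Keq expr → x = 1.285; check Q = 24.38
Then remove 0.171 M of J.
Step 2:
                  J         X
  I           1.385     3.893
  C         0.09042   -0.1356
  E           1.475     3.758
  solve Keq expr → x = -0.04521; check Q = 24.38
Then remove 0.7387 M of X.
Step 3:
                  J         X
  I           1.475     3.019
  C         -0.2276    0.3415
  E           1.248      3.36
  solve Keq expr → x = 0.1138; check Q = 24.38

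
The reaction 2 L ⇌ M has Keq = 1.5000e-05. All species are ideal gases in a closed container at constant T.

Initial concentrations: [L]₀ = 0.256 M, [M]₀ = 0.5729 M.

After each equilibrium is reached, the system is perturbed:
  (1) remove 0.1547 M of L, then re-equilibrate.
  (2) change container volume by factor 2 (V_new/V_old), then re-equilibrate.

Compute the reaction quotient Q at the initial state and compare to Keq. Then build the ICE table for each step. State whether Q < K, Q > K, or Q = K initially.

Q₀ = 8.742; Q > K (proceeds reverse)

Q₀ = 8.742 vs Keq = 1.5000e-05 ⇒ Q>K, reverse
Step 1:
                    L           M
  init          0.256      0.5729
  Δ             1.146     -0.5729
  eq            1.402  2.9473e-05
  solve Keq expr → x = -0.5729; check Q = 1.5000e-05
Then remove 0.1547 M of L.
Step 2:
                    L           M
  init          1.247  2.9473e-05
  Δ        1.2292e-05 -6.1460e-06
  eq            1.247  2.3327e-05
  solve Keq expr → x = -6.1460e-06; check Q = 1.5000e-05
Then change container volume by factor 2 (V_new/V_old).
Step 3:
                    L           M
  init         0.6235  1.1664e-05
  Δ        1.1663e-05 -5.8316e-06
  eq           0.6235  5.8320e-06
  solve Keq expr → x = -5.8316e-06; check Q = 1.5000e-05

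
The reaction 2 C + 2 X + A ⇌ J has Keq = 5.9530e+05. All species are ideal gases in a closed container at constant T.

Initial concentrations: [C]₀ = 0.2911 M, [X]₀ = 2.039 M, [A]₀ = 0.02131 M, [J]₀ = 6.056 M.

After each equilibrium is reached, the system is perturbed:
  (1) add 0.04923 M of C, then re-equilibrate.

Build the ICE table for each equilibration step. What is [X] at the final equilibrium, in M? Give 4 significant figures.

[X]_eq = 1.996 M

Q₀ = 806.6 vs Keq = 5.9530e+05 ⇒ Q<K, forward
Step 1:
                  C         X         A         J
  init       0.2911     2.039   0.02131     6.056
  Δ        -0.04254  -0.04254  -0.02127   0.02127
  eq         0.2486     1.996 4.1455e-05     6.077
  solve Keq expr → x = 0.02127; check Q = 5.9530e+05
Then add 0.04923 M of C.
Step 2:
                  C         X         A         J
  init       0.2978     1.996 4.1455e-05     6.077
  Δ       -2.5136e-05 -2.5136e-05 -1.2568e-05 1.2568e-05
  eq         0.2978     1.996 2.8887e-05     6.077
  solve Keq expr → x = 1.2568e-05; check Q = 5.9530e+05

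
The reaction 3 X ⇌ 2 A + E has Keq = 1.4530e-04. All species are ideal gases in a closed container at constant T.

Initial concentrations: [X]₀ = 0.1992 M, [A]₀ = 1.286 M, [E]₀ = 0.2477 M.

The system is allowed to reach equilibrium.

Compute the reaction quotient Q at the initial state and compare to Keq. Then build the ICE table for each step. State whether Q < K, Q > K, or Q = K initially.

Q₀ = 51.83 vs Keq = 1.4530e-04 ⇒ Q>K, reverse
Step 1:
                    X           A           E
  I            0.1992       1.286      0.2477
  C            0.7425      -0.495     -0.2475
  E            0.9417       0.791  1.9395e-04
  solve Keq expr → x = -0.2475; check Q = 1.4530e-04

Q₀ = 51.83; Q > K (proceeds reverse)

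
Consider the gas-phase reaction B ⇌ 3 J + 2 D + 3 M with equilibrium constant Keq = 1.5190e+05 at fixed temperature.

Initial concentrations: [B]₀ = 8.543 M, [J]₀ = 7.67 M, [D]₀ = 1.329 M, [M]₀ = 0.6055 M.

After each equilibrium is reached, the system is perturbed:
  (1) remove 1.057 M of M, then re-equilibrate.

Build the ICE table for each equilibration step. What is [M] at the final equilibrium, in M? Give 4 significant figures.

[M]_eq = 3.525 M

Q₀ = 20.71 vs Keq = 1.5190e+05 ⇒ Q<K, forward
Step 1:
                   B          J          D          M
  Initial      8.543       7.67      1.329     0.6055
  Change      -1.133      3.399      2.266      3.399
  Equil         7.41      11.07      3.595      4.005
  solve Keq expr → x = 1.133; check Q = 1.5190e+05
Then remove 1.057 M of M.
Step 2:
                   B          J          D          M
  Initial       7.41      11.07      3.595      2.948
  Change     -0.1926     0.5777     0.3851     0.5777
  Equil        7.217      11.65       3.98      3.525
  solve Keq expr → x = 0.1926; check Q = 1.5190e+05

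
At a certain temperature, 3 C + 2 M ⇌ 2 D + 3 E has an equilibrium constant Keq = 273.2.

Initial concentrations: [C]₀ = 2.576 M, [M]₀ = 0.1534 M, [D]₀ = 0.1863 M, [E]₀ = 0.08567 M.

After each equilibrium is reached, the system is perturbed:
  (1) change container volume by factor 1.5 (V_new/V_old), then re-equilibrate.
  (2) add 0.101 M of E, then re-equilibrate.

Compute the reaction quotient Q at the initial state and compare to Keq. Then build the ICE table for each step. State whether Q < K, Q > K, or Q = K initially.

Q₀ = 5.4253e-05 vs Keq = 273.2 ⇒ Q<K, forward
Step 1:
                  C         M         D         E
  Initial     2.576    0.1534    0.1863   0.08567
  Change    -0.2286   -0.1524    0.1524    0.2286
  Equil       2.347  0.001004    0.3387    0.3143
  solve Keq expr → x = 0.0762; check Q = 273.2
Then change container volume by factor 1.5 (V_new/V_old).
Step 2:
                  C         M         D         E
  Initial     1.565 6.6917e-04    0.2258    0.2095
  Change          0         0         0         0
  Equil       1.565 6.6917e-04    0.2258    0.2095
  solve Keq expr → x = 0; check Q = 273.2
Then add 0.101 M of E.
Step 3:
                  C         M         D         E
  Initial     1.565 6.6917e-04    0.2258    0.3105
  Change  7.9476e-04 5.2984e-04 -5.2984e-04 -7.9476e-04
  Equil       1.566  0.001199    0.2253    0.3097
  solve Keq expr → x = -2.6492e-04; check Q = 273.2

Q₀ = 5.4253e-05; Q < K (proceeds forward)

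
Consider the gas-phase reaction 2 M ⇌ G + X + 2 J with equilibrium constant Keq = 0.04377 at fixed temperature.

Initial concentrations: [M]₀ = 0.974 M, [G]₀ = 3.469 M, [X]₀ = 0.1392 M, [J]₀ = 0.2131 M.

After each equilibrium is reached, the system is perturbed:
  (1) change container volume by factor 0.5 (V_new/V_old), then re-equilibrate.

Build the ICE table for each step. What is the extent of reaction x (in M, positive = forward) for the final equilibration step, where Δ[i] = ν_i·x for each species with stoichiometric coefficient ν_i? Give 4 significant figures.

Q₀ = 0.02311 vs Keq = 0.04377 ⇒ Q<K, forward
Step 1:
                  M         G         X         J
  init        0.974     3.469    0.1392    0.2131
  Δ        -0.04533   0.02267   0.02267   0.04533
  eq         0.9287     3.492    0.1619    0.2584
  solve Keq expr → x = 0.02267; check Q = 0.04377
Then change container volume by factor 0.5 (V_new/V_old).
Step 2:
                  M         G         X         J
  init        1.857     6.983    0.3237    0.5169
  Δ          0.1807  -0.09035  -0.09035   -0.1807
  eq          2.038     6.893    0.2334    0.3362
  solve Keq expr → x = -0.09035; check Q = 0.04377

x = -0.09035 M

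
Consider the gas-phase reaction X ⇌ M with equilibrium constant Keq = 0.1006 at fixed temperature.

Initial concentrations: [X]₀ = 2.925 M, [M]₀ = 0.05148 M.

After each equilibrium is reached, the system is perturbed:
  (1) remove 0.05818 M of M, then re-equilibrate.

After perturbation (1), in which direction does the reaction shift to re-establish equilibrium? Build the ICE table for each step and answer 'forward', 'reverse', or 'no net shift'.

Direction: forward

Q₀ = 0.0176 vs Keq = 0.1006 ⇒ Q<K, forward
Step 1:
                   X          M
  init         2.925    0.05148
  Δ          -0.2206     0.2206
  eq           2.704     0.2721
  solve Keq expr → x = 0.2206; check Q = 0.1006
Then remove 0.05818 M of M.
Step 2:
                   X          M
  init         2.704     0.2139
  Δ         -0.05286    0.05286
  eq           2.652     0.2667
  solve Keq expr → x = 0.05286; check Q = 0.1006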